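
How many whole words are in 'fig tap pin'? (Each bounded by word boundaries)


Word boundaries (\b) mark the start/end of each word.
Text: 'fig tap pin'
Splitting by whitespace:
  Word 1: 'fig'
  Word 2: 'tap'
  Word 3: 'pin'
Total whole words: 3

3


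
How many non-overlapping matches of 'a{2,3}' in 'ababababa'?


Pattern 'a{2,3}' matches between 2 and 3 consecutive a's (greedy).
String: 'ababababa'
Finding runs of a's and applying greedy matching:
  Run at pos 0: 'a' (length 1)
  Run at pos 2: 'a' (length 1)
  Run at pos 4: 'a' (length 1)
  Run at pos 6: 'a' (length 1)
  Run at pos 8: 'a' (length 1)
Matches: []
Count: 0

0


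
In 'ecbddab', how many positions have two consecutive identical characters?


Looking for consecutive identical characters in 'ecbddab':
  pos 0-1: 'e' vs 'c' -> different
  pos 1-2: 'c' vs 'b' -> different
  pos 2-3: 'b' vs 'd' -> different
  pos 3-4: 'd' vs 'd' -> MATCH ('dd')
  pos 4-5: 'd' vs 'a' -> different
  pos 5-6: 'a' vs 'b' -> different
Consecutive identical pairs: ['dd']
Count: 1

1


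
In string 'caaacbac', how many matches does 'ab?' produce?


Pattern 'ab?' matches 'a' optionally followed by 'b'.
String: 'caaacbac'
Scanning left to right for 'a' then checking next char:
  Match 1: 'a' (a not followed by b)
  Match 2: 'a' (a not followed by b)
  Match 3: 'a' (a not followed by b)
  Match 4: 'a' (a not followed by b)
Total matches: 4

4


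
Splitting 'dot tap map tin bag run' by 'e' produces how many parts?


Splitting by 'e' breaks the string at each occurrence of the separator.
Text: 'dot tap map tin bag run'
Parts after split:
  Part 1: 'dot tap map tin bag run'
Total parts: 1

1


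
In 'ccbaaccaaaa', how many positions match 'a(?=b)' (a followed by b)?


Lookahead 'a(?=b)' matches 'a' only when followed by 'b'.
String: 'ccbaaccaaaa'
Checking each position where char is 'a':
  pos 3: 'a' -> no (next='a')
  pos 4: 'a' -> no (next='c')
  pos 7: 'a' -> no (next='a')
  pos 8: 'a' -> no (next='a')
  pos 9: 'a' -> no (next='a')
Matching positions: []
Count: 0

0


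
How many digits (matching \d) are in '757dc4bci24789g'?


\d matches any digit 0-9.
Scanning '757dc4bci24789g':
  pos 0: '7' -> DIGIT
  pos 1: '5' -> DIGIT
  pos 2: '7' -> DIGIT
  pos 5: '4' -> DIGIT
  pos 9: '2' -> DIGIT
  pos 10: '4' -> DIGIT
  pos 11: '7' -> DIGIT
  pos 12: '8' -> DIGIT
  pos 13: '9' -> DIGIT
Digits found: ['7', '5', '7', '4', '2', '4', '7', '8', '9']
Total: 9

9


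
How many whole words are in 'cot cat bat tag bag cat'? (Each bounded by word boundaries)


Word boundaries (\b) mark the start/end of each word.
Text: 'cot cat bat tag bag cat'
Splitting by whitespace:
  Word 1: 'cot'
  Word 2: 'cat'
  Word 3: 'bat'
  Word 4: 'tag'
  Word 5: 'bag'
  Word 6: 'cat'
Total whole words: 6

6


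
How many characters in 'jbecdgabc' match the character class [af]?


Character class [af] matches any of: {a, f}
Scanning string 'jbecdgabc' character by character:
  pos 0: 'j' -> no
  pos 1: 'b' -> no
  pos 2: 'e' -> no
  pos 3: 'c' -> no
  pos 4: 'd' -> no
  pos 5: 'g' -> no
  pos 6: 'a' -> MATCH
  pos 7: 'b' -> no
  pos 8: 'c' -> no
Total matches: 1

1


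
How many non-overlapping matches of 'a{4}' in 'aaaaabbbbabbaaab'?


Pattern 'a{4}' matches exactly 4 consecutive a's (greedy, non-overlapping).
String: 'aaaaabbbbabbaaab'
Scanning for runs of a's:
  Run at pos 0: 'aaaaa' (length 5) -> 1 match(es)
  Run at pos 9: 'a' (length 1) -> 0 match(es)
  Run at pos 12: 'aaa' (length 3) -> 0 match(es)
Matches found: ['aaaa']
Total: 1

1


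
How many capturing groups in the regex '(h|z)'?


To count capturing groups, count each '(' that starts a group.
Pattern: '(h|z)'
Walking through the pattern:
  Position 0: '(' -> group #1
Total capturing groups: 1

1


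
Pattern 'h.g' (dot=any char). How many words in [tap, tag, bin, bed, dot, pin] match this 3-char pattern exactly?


Pattern 'h.g' means: starts with 'h', any single char, ends with 'g'.
Checking each word (must be exactly 3 chars):
  'tap' (len=3): no
  'tag' (len=3): no
  'bin' (len=3): no
  'bed' (len=3): no
  'dot' (len=3): no
  'pin' (len=3): no
Matching words: []
Total: 0

0


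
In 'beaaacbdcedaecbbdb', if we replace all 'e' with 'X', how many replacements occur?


re.sub('e', 'X', text) replaces every occurrence of 'e' with 'X'.
Text: 'beaaacbdcedaecbbdb'
Scanning for 'e':
  pos 1: 'e' -> replacement #1
  pos 9: 'e' -> replacement #2
  pos 12: 'e' -> replacement #3
Total replacements: 3

3


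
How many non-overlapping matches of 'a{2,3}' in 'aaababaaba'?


Pattern 'a{2,3}' matches between 2 and 3 consecutive a's (greedy).
String: 'aaababaaba'
Finding runs of a's and applying greedy matching:
  Run at pos 0: 'aaa' (length 3)
  Run at pos 4: 'a' (length 1)
  Run at pos 6: 'aa' (length 2)
  Run at pos 9: 'a' (length 1)
Matches: ['aaa', 'aa']
Count: 2

2


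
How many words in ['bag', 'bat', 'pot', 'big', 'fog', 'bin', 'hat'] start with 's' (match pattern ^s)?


Pattern ^s anchors to start of word. Check which words begin with 's':
  'bag' -> no
  'bat' -> no
  'pot' -> no
  'big' -> no
  'fog' -> no
  'bin' -> no
  'hat' -> no
Matching words: []
Count: 0

0


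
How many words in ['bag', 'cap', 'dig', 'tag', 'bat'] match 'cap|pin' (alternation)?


Alternation 'cap|pin' matches either 'cap' or 'pin'.
Checking each word:
  'bag' -> no
  'cap' -> MATCH
  'dig' -> no
  'tag' -> no
  'bat' -> no
Matches: ['cap']
Count: 1

1


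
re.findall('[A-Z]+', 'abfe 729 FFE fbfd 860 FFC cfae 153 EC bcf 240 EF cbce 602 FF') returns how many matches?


Pattern '[A-Z]+' finds one or more uppercase letters.
Text: 'abfe 729 FFE fbfd 860 FFC cfae 153 EC bcf 240 EF cbce 602 FF'
Scanning for matches:
  Match 1: 'FFE'
  Match 2: 'FFC'
  Match 3: 'EC'
  Match 4: 'EF'
  Match 5: 'FF'
Total matches: 5

5


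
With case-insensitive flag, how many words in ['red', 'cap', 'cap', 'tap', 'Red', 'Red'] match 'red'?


Case-insensitive matching: compare each word's lowercase form to 'red'.
  'red' -> lower='red' -> MATCH
  'cap' -> lower='cap' -> no
  'cap' -> lower='cap' -> no
  'tap' -> lower='tap' -> no
  'Red' -> lower='red' -> MATCH
  'Red' -> lower='red' -> MATCH
Matches: ['red', 'Red', 'Red']
Count: 3

3


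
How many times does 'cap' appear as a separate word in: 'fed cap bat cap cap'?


Scanning each word for exact match 'cap':
  Word 1: 'fed' -> no
  Word 2: 'cap' -> MATCH
  Word 3: 'bat' -> no
  Word 4: 'cap' -> MATCH
  Word 5: 'cap' -> MATCH
Total matches: 3

3


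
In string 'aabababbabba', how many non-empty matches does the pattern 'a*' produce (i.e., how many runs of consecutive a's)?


Pattern 'a*' matches zero or more a's. We want non-empty runs of consecutive a's.
String: 'aabababbabba'
Walking through the string to find runs of a's:
  Run 1: positions 0-1 -> 'aa'
  Run 2: positions 3-3 -> 'a'
  Run 3: positions 5-5 -> 'a'
  Run 4: positions 8-8 -> 'a'
  Run 5: positions 11-11 -> 'a'
Non-empty runs found: ['aa', 'a', 'a', 'a', 'a']
Count: 5

5


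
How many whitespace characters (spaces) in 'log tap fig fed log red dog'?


\s matches whitespace characters (spaces, tabs, etc.).
Text: 'log tap fig fed log red dog'
This text has 7 words separated by spaces.
Number of spaces = number of words - 1 = 7 - 1 = 6

6


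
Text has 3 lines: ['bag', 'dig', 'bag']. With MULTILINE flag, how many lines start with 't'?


With MULTILINE flag, ^ matches the start of each line.
Lines: ['bag', 'dig', 'bag']
Checking which lines start with 't':
  Line 1: 'bag' -> no
  Line 2: 'dig' -> no
  Line 3: 'bag' -> no
Matching lines: []
Count: 0

0


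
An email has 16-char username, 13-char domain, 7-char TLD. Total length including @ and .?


An email address has format: username@domain.tld
Username length: 16
'@' character: 1
Domain length: 13
'.' character: 1
TLD length: 7
Total = 16 + 1 + 13 + 1 + 7 = 38

38


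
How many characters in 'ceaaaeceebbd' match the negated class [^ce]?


Negated class [^ce] matches any char NOT in {c, e}
Scanning 'ceaaaeceebbd':
  pos 0: 'c' -> no (excluded)
  pos 1: 'e' -> no (excluded)
  pos 2: 'a' -> MATCH
  pos 3: 'a' -> MATCH
  pos 4: 'a' -> MATCH
  pos 5: 'e' -> no (excluded)
  pos 6: 'c' -> no (excluded)
  pos 7: 'e' -> no (excluded)
  pos 8: 'e' -> no (excluded)
  pos 9: 'b' -> MATCH
  pos 10: 'b' -> MATCH
  pos 11: 'd' -> MATCH
Total matches: 6

6


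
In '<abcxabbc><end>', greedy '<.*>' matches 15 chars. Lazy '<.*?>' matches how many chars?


Greedy '<.*>' tries to match as MUCH as possible.
Lazy '<.*?>' tries to match as LITTLE as possible.

String: '<abcxabbc><end>'
Greedy '<.*>' starts at first '<' and extends to the LAST '>': '<abcxabbc><end>' (15 chars)
Lazy '<.*?>' starts at first '<' and stops at the FIRST '>': '<abcxabbc>' (10 chars)

10


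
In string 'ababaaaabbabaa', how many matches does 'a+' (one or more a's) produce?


Pattern 'a+' matches one or more consecutive a's.
String: 'ababaaaabbabaa'
Scanning for runs of a:
  Match 1: 'a' (length 1)
  Match 2: 'a' (length 1)
  Match 3: 'aaaa' (length 4)
  Match 4: 'a' (length 1)
  Match 5: 'aa' (length 2)
Total matches: 5

5


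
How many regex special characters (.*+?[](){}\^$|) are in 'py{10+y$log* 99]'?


Regex special characters are: . * + ? [ ] ( ) { } \ ^ $ |
Scanning 'py{10+y$log* 99]':
  pos 2: '{' -> SPECIAL
  pos 5: '+' -> SPECIAL
  pos 7: '$' -> SPECIAL
  pos 11: '*' -> SPECIAL
  pos 15: ']' -> SPECIAL
Special chars found: ['{', '+', '$', '*', ']']
Total: 5

5


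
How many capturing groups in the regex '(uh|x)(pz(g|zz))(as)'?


To count capturing groups, count each '(' that starts a group.
Pattern: '(uh|x)(pz(g|zz))(as)'
Walking through the pattern:
  Position 0: '(' -> group #1
  Position 6: '(' -> group #2
  Position 9: '(' -> group #3
  Position 16: '(' -> group #4
Total capturing groups: 4

4


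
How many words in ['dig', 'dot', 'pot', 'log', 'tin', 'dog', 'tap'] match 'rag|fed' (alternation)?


Alternation 'rag|fed' matches either 'rag' or 'fed'.
Checking each word:
  'dig' -> no
  'dot' -> no
  'pot' -> no
  'log' -> no
  'tin' -> no
  'dog' -> no
  'tap' -> no
Matches: []
Count: 0

0


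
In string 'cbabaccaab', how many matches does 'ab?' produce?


Pattern 'ab?' matches 'a' optionally followed by 'b'.
String: 'cbabaccaab'
Scanning left to right for 'a' then checking next char:
  Match 1: 'ab' (a followed by b)
  Match 2: 'a' (a not followed by b)
  Match 3: 'a' (a not followed by b)
  Match 4: 'ab' (a followed by b)
Total matches: 4

4


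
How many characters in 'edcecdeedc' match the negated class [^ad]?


Negated class [^ad] matches any char NOT in {a, d}
Scanning 'edcecdeedc':
  pos 0: 'e' -> MATCH
  pos 1: 'd' -> no (excluded)
  pos 2: 'c' -> MATCH
  pos 3: 'e' -> MATCH
  pos 4: 'c' -> MATCH
  pos 5: 'd' -> no (excluded)
  pos 6: 'e' -> MATCH
  pos 7: 'e' -> MATCH
  pos 8: 'd' -> no (excluded)
  pos 9: 'c' -> MATCH
Total matches: 7

7


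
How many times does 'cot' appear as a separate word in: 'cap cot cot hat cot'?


Scanning each word for exact match 'cot':
  Word 1: 'cap' -> no
  Word 2: 'cot' -> MATCH
  Word 3: 'cot' -> MATCH
  Word 4: 'hat' -> no
  Word 5: 'cot' -> MATCH
Total matches: 3

3


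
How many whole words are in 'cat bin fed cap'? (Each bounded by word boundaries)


Word boundaries (\b) mark the start/end of each word.
Text: 'cat bin fed cap'
Splitting by whitespace:
  Word 1: 'cat'
  Word 2: 'bin'
  Word 3: 'fed'
  Word 4: 'cap'
Total whole words: 4

4


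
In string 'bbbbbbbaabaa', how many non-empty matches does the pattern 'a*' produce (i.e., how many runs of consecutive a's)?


Pattern 'a*' matches zero or more a's. We want non-empty runs of consecutive a's.
String: 'bbbbbbbaabaa'
Walking through the string to find runs of a's:
  Run 1: positions 7-8 -> 'aa'
  Run 2: positions 10-11 -> 'aa'
Non-empty runs found: ['aa', 'aa']
Count: 2

2


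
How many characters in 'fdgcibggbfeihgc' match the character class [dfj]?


Character class [dfj] matches any of: {d, f, j}
Scanning string 'fdgcibggbfeihgc' character by character:
  pos 0: 'f' -> MATCH
  pos 1: 'd' -> MATCH
  pos 2: 'g' -> no
  pos 3: 'c' -> no
  pos 4: 'i' -> no
  pos 5: 'b' -> no
  pos 6: 'g' -> no
  pos 7: 'g' -> no
  pos 8: 'b' -> no
  pos 9: 'f' -> MATCH
  pos 10: 'e' -> no
  pos 11: 'i' -> no
  pos 12: 'h' -> no
  pos 13: 'g' -> no
  pos 14: 'c' -> no
Total matches: 3

3


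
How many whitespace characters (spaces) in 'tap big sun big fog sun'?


\s matches whitespace characters (spaces, tabs, etc.).
Text: 'tap big sun big fog sun'
This text has 6 words separated by spaces.
Number of spaces = number of words - 1 = 6 - 1 = 5

5


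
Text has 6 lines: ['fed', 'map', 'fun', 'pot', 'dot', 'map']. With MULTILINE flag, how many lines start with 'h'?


With MULTILINE flag, ^ matches the start of each line.
Lines: ['fed', 'map', 'fun', 'pot', 'dot', 'map']
Checking which lines start with 'h':
  Line 1: 'fed' -> no
  Line 2: 'map' -> no
  Line 3: 'fun' -> no
  Line 4: 'pot' -> no
  Line 5: 'dot' -> no
  Line 6: 'map' -> no
Matching lines: []
Count: 0

0


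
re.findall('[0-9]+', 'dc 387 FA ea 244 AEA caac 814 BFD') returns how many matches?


Pattern '[0-9]+' finds one or more digits.
Text: 'dc 387 FA ea 244 AEA caac 814 BFD'
Scanning for matches:
  Match 1: '387'
  Match 2: '244'
  Match 3: '814'
Total matches: 3

3


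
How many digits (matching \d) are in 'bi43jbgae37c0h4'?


\d matches any digit 0-9.
Scanning 'bi43jbgae37c0h4':
  pos 2: '4' -> DIGIT
  pos 3: '3' -> DIGIT
  pos 9: '3' -> DIGIT
  pos 10: '7' -> DIGIT
  pos 12: '0' -> DIGIT
  pos 14: '4' -> DIGIT
Digits found: ['4', '3', '3', '7', '0', '4']
Total: 6

6


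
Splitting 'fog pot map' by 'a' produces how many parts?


Splitting by 'a' breaks the string at each occurrence of the separator.
Text: 'fog pot map'
Parts after split:
  Part 1: 'fog pot m'
  Part 2: 'p'
Total parts: 2

2


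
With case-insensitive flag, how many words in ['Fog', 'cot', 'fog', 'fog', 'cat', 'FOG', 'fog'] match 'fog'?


Case-insensitive matching: compare each word's lowercase form to 'fog'.
  'Fog' -> lower='fog' -> MATCH
  'cot' -> lower='cot' -> no
  'fog' -> lower='fog' -> MATCH
  'fog' -> lower='fog' -> MATCH
  'cat' -> lower='cat' -> no
  'FOG' -> lower='fog' -> MATCH
  'fog' -> lower='fog' -> MATCH
Matches: ['Fog', 'fog', 'fog', 'FOG', 'fog']
Count: 5

5


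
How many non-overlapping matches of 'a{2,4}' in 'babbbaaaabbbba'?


Pattern 'a{2,4}' matches between 2 and 4 consecutive a's (greedy).
String: 'babbbaaaabbbba'
Finding runs of a's and applying greedy matching:
  Run at pos 1: 'a' (length 1)
  Run at pos 5: 'aaaa' (length 4)
  Run at pos 13: 'a' (length 1)
Matches: ['aaaa']
Count: 1

1


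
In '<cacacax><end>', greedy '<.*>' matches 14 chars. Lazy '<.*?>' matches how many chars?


Greedy '<.*>' tries to match as MUCH as possible.
Lazy '<.*?>' tries to match as LITTLE as possible.

String: '<cacacax><end>'
Greedy '<.*>' starts at first '<' and extends to the LAST '>': '<cacacax><end>' (14 chars)
Lazy '<.*?>' starts at first '<' and stops at the FIRST '>': '<cacacax>' (9 chars)

9


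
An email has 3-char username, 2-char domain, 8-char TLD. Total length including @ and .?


An email address has format: username@domain.tld
Username length: 3
'@' character: 1
Domain length: 2
'.' character: 1
TLD length: 8
Total = 3 + 1 + 2 + 1 + 8 = 15

15


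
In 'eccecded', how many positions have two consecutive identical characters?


Looking for consecutive identical characters in 'eccecded':
  pos 0-1: 'e' vs 'c' -> different
  pos 1-2: 'c' vs 'c' -> MATCH ('cc')
  pos 2-3: 'c' vs 'e' -> different
  pos 3-4: 'e' vs 'c' -> different
  pos 4-5: 'c' vs 'd' -> different
  pos 5-6: 'd' vs 'e' -> different
  pos 6-7: 'e' vs 'd' -> different
Consecutive identical pairs: ['cc']
Count: 1

1


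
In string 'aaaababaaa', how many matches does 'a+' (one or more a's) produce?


Pattern 'a+' matches one or more consecutive a's.
String: 'aaaababaaa'
Scanning for runs of a:
  Match 1: 'aaaa' (length 4)
  Match 2: 'a' (length 1)
  Match 3: 'aaa' (length 3)
Total matches: 3

3


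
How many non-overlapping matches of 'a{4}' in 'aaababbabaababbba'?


Pattern 'a{4}' matches exactly 4 consecutive a's (greedy, non-overlapping).
String: 'aaababbabaababbba'
Scanning for runs of a's:
  Run at pos 0: 'aaa' (length 3) -> 0 match(es)
  Run at pos 4: 'a' (length 1) -> 0 match(es)
  Run at pos 7: 'a' (length 1) -> 0 match(es)
  Run at pos 9: 'aa' (length 2) -> 0 match(es)
  Run at pos 12: 'a' (length 1) -> 0 match(es)
  Run at pos 16: 'a' (length 1) -> 0 match(es)
Matches found: []
Total: 0

0


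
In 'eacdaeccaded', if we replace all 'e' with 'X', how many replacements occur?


re.sub('e', 'X', text) replaces every occurrence of 'e' with 'X'.
Text: 'eacdaeccaded'
Scanning for 'e':
  pos 0: 'e' -> replacement #1
  pos 5: 'e' -> replacement #2
  pos 10: 'e' -> replacement #3
Total replacements: 3

3


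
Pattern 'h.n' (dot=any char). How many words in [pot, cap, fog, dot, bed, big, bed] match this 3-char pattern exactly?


Pattern 'h.n' means: starts with 'h', any single char, ends with 'n'.
Checking each word (must be exactly 3 chars):
  'pot' (len=3): no
  'cap' (len=3): no
  'fog' (len=3): no
  'dot' (len=3): no
  'bed' (len=3): no
  'big' (len=3): no
  'bed' (len=3): no
Matching words: []
Total: 0

0


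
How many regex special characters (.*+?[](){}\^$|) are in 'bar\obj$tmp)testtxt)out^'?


Regex special characters are: . * + ? [ ] ( ) { } \ ^ $ |
Scanning 'bar\obj$tmp)testtxt)out^':
  pos 3: '\' -> SPECIAL
  pos 7: '$' -> SPECIAL
  pos 11: ')' -> SPECIAL
  pos 19: ')' -> SPECIAL
  pos 23: '^' -> SPECIAL
Special chars found: ['\\', '$', ')', ')', '^']
Total: 5

5


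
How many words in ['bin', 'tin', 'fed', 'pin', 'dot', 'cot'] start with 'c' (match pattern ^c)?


Pattern ^c anchors to start of word. Check which words begin with 'c':
  'bin' -> no
  'tin' -> no
  'fed' -> no
  'pin' -> no
  'dot' -> no
  'cot' -> MATCH (starts with 'c')
Matching words: ['cot']
Count: 1

1


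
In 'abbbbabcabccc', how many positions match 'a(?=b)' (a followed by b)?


Lookahead 'a(?=b)' matches 'a' only when followed by 'b'.
String: 'abbbbabcabccc'
Checking each position where char is 'a':
  pos 0: 'a' -> MATCH (next='b')
  pos 5: 'a' -> MATCH (next='b')
  pos 8: 'a' -> MATCH (next='b')
Matching positions: [0, 5, 8]
Count: 3

3


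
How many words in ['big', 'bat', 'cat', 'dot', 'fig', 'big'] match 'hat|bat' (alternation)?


Alternation 'hat|bat' matches either 'hat' or 'bat'.
Checking each word:
  'big' -> no
  'bat' -> MATCH
  'cat' -> no
  'dot' -> no
  'fig' -> no
  'big' -> no
Matches: ['bat']
Count: 1

1


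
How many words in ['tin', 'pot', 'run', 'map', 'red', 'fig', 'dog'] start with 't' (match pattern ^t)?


Pattern ^t anchors to start of word. Check which words begin with 't':
  'tin' -> MATCH (starts with 't')
  'pot' -> no
  'run' -> no
  'map' -> no
  'red' -> no
  'fig' -> no
  'dog' -> no
Matching words: ['tin']
Count: 1

1


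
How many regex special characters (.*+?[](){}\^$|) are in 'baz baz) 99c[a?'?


Regex special characters are: . * + ? [ ] ( ) { } \ ^ $ |
Scanning 'baz baz) 99c[a?':
  pos 7: ')' -> SPECIAL
  pos 12: '[' -> SPECIAL
  pos 14: '?' -> SPECIAL
Special chars found: [')', '[', '?']
Total: 3

3


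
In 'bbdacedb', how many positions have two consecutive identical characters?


Looking for consecutive identical characters in 'bbdacedb':
  pos 0-1: 'b' vs 'b' -> MATCH ('bb')
  pos 1-2: 'b' vs 'd' -> different
  pos 2-3: 'd' vs 'a' -> different
  pos 3-4: 'a' vs 'c' -> different
  pos 4-5: 'c' vs 'e' -> different
  pos 5-6: 'e' vs 'd' -> different
  pos 6-7: 'd' vs 'b' -> different
Consecutive identical pairs: ['bb']
Count: 1

1


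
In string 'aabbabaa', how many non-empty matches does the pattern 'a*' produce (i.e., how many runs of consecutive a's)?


Pattern 'a*' matches zero or more a's. We want non-empty runs of consecutive a's.
String: 'aabbabaa'
Walking through the string to find runs of a's:
  Run 1: positions 0-1 -> 'aa'
  Run 2: positions 4-4 -> 'a'
  Run 3: positions 6-7 -> 'aa'
Non-empty runs found: ['aa', 'a', 'aa']
Count: 3

3


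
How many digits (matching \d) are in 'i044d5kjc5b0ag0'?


\d matches any digit 0-9.
Scanning 'i044d5kjc5b0ag0':
  pos 1: '0' -> DIGIT
  pos 2: '4' -> DIGIT
  pos 3: '4' -> DIGIT
  pos 5: '5' -> DIGIT
  pos 9: '5' -> DIGIT
  pos 11: '0' -> DIGIT
  pos 14: '0' -> DIGIT
Digits found: ['0', '4', '4', '5', '5', '0', '0']
Total: 7

7


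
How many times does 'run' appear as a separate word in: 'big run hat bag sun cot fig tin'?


Scanning each word for exact match 'run':
  Word 1: 'big' -> no
  Word 2: 'run' -> MATCH
  Word 3: 'hat' -> no
  Word 4: 'bag' -> no
  Word 5: 'sun' -> no
  Word 6: 'cot' -> no
  Word 7: 'fig' -> no
  Word 8: 'tin' -> no
Total matches: 1

1


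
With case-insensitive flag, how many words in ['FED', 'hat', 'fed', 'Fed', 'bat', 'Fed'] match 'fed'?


Case-insensitive matching: compare each word's lowercase form to 'fed'.
  'FED' -> lower='fed' -> MATCH
  'hat' -> lower='hat' -> no
  'fed' -> lower='fed' -> MATCH
  'Fed' -> lower='fed' -> MATCH
  'bat' -> lower='bat' -> no
  'Fed' -> lower='fed' -> MATCH
Matches: ['FED', 'fed', 'Fed', 'Fed']
Count: 4

4


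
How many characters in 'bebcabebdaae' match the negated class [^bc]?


Negated class [^bc] matches any char NOT in {b, c}
Scanning 'bebcabebdaae':
  pos 0: 'b' -> no (excluded)
  pos 1: 'e' -> MATCH
  pos 2: 'b' -> no (excluded)
  pos 3: 'c' -> no (excluded)
  pos 4: 'a' -> MATCH
  pos 5: 'b' -> no (excluded)
  pos 6: 'e' -> MATCH
  pos 7: 'b' -> no (excluded)
  pos 8: 'd' -> MATCH
  pos 9: 'a' -> MATCH
  pos 10: 'a' -> MATCH
  pos 11: 'e' -> MATCH
Total matches: 7

7


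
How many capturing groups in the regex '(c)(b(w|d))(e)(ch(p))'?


To count capturing groups, count each '(' that starts a group.
Pattern: '(c)(b(w|d))(e)(ch(p))'
Walking through the pattern:
  Position 0: '(' -> group #1
  Position 3: '(' -> group #2
  Position 5: '(' -> group #3
  Position 11: '(' -> group #4
  Position 14: '(' -> group #5
  Position 17: '(' -> group #6
Total capturing groups: 6

6


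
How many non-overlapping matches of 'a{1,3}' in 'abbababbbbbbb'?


Pattern 'a{1,3}' matches between 1 and 3 consecutive a's (greedy).
String: 'abbababbbbbbb'
Finding runs of a's and applying greedy matching:
  Run at pos 0: 'a' (length 1)
  Run at pos 3: 'a' (length 1)
  Run at pos 5: 'a' (length 1)
Matches: ['a', 'a', 'a']
Count: 3

3


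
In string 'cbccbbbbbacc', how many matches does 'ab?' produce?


Pattern 'ab?' matches 'a' optionally followed by 'b'.
String: 'cbccbbbbbacc'
Scanning left to right for 'a' then checking next char:
  Match 1: 'a' (a not followed by b)
Total matches: 1

1


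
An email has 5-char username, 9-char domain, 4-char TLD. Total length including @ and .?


An email address has format: username@domain.tld
Username length: 5
'@' character: 1
Domain length: 9
'.' character: 1
TLD length: 4
Total = 5 + 1 + 9 + 1 + 4 = 20

20


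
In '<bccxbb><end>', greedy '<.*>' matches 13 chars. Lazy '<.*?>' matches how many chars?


Greedy '<.*>' tries to match as MUCH as possible.
Lazy '<.*?>' tries to match as LITTLE as possible.

String: '<bccxbb><end>'
Greedy '<.*>' starts at first '<' and extends to the LAST '>': '<bccxbb><end>' (13 chars)
Lazy '<.*?>' starts at first '<' and stops at the FIRST '>': '<bccxbb>' (8 chars)

8


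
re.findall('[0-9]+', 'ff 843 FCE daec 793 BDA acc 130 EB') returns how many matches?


Pattern '[0-9]+' finds one or more digits.
Text: 'ff 843 FCE daec 793 BDA acc 130 EB'
Scanning for matches:
  Match 1: '843'
  Match 2: '793'
  Match 3: '130'
Total matches: 3

3


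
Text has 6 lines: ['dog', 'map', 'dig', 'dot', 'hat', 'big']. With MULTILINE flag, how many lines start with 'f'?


With MULTILINE flag, ^ matches the start of each line.
Lines: ['dog', 'map', 'dig', 'dot', 'hat', 'big']
Checking which lines start with 'f':
  Line 1: 'dog' -> no
  Line 2: 'map' -> no
  Line 3: 'dig' -> no
  Line 4: 'dot' -> no
  Line 5: 'hat' -> no
  Line 6: 'big' -> no
Matching lines: []
Count: 0

0


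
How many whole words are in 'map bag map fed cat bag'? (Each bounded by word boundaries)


Word boundaries (\b) mark the start/end of each word.
Text: 'map bag map fed cat bag'
Splitting by whitespace:
  Word 1: 'map'
  Word 2: 'bag'
  Word 3: 'map'
  Word 4: 'fed'
  Word 5: 'cat'
  Word 6: 'bag'
Total whole words: 6

6


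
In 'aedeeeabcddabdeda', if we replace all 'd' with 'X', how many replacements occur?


re.sub('d', 'X', text) replaces every occurrence of 'd' with 'X'.
Text: 'aedeeeabcddabdeda'
Scanning for 'd':
  pos 2: 'd' -> replacement #1
  pos 9: 'd' -> replacement #2
  pos 10: 'd' -> replacement #3
  pos 13: 'd' -> replacement #4
  pos 15: 'd' -> replacement #5
Total replacements: 5

5


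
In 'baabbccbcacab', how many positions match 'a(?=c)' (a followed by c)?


Lookahead 'a(?=c)' matches 'a' only when followed by 'c'.
String: 'baabbccbcacab'
Checking each position where char is 'a':
  pos 1: 'a' -> no (next='a')
  pos 2: 'a' -> no (next='b')
  pos 9: 'a' -> MATCH (next='c')
  pos 11: 'a' -> no (next='b')
Matching positions: [9]
Count: 1

1


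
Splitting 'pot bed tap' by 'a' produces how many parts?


Splitting by 'a' breaks the string at each occurrence of the separator.
Text: 'pot bed tap'
Parts after split:
  Part 1: 'pot bed t'
  Part 2: 'p'
Total parts: 2

2


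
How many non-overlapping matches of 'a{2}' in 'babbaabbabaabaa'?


Pattern 'a{2}' matches exactly 2 consecutive a's (greedy, non-overlapping).
String: 'babbaabbabaabaa'
Scanning for runs of a's:
  Run at pos 1: 'a' (length 1) -> 0 match(es)
  Run at pos 4: 'aa' (length 2) -> 1 match(es)
  Run at pos 8: 'a' (length 1) -> 0 match(es)
  Run at pos 10: 'aa' (length 2) -> 1 match(es)
  Run at pos 13: 'aa' (length 2) -> 1 match(es)
Matches found: ['aa', 'aa', 'aa']
Total: 3

3


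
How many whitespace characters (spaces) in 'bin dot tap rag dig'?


\s matches whitespace characters (spaces, tabs, etc.).
Text: 'bin dot tap rag dig'
This text has 5 words separated by spaces.
Number of spaces = number of words - 1 = 5 - 1 = 4

4


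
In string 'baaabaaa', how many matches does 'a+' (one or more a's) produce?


Pattern 'a+' matches one or more consecutive a's.
String: 'baaabaaa'
Scanning for runs of a:
  Match 1: 'aaa' (length 3)
  Match 2: 'aaa' (length 3)
Total matches: 2

2


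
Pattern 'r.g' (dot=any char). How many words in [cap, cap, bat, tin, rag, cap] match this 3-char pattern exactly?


Pattern 'r.g' means: starts with 'r', any single char, ends with 'g'.
Checking each word (must be exactly 3 chars):
  'cap' (len=3): no
  'cap' (len=3): no
  'bat' (len=3): no
  'tin' (len=3): no
  'rag' (len=3): MATCH
  'cap' (len=3): no
Matching words: ['rag']
Total: 1

1


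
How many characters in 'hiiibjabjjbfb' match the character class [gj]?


Character class [gj] matches any of: {g, j}
Scanning string 'hiiibjabjjbfb' character by character:
  pos 0: 'h' -> no
  pos 1: 'i' -> no
  pos 2: 'i' -> no
  pos 3: 'i' -> no
  pos 4: 'b' -> no
  pos 5: 'j' -> MATCH
  pos 6: 'a' -> no
  pos 7: 'b' -> no
  pos 8: 'j' -> MATCH
  pos 9: 'j' -> MATCH
  pos 10: 'b' -> no
  pos 11: 'f' -> no
  pos 12: 'b' -> no
Total matches: 3

3


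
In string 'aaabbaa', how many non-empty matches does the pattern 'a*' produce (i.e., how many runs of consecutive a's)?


Pattern 'a*' matches zero or more a's. We want non-empty runs of consecutive a's.
String: 'aaabbaa'
Walking through the string to find runs of a's:
  Run 1: positions 0-2 -> 'aaa'
  Run 2: positions 5-6 -> 'aa'
Non-empty runs found: ['aaa', 'aa']
Count: 2

2


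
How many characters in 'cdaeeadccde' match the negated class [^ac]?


Negated class [^ac] matches any char NOT in {a, c}
Scanning 'cdaeeadccde':
  pos 0: 'c' -> no (excluded)
  pos 1: 'd' -> MATCH
  pos 2: 'a' -> no (excluded)
  pos 3: 'e' -> MATCH
  pos 4: 'e' -> MATCH
  pos 5: 'a' -> no (excluded)
  pos 6: 'd' -> MATCH
  pos 7: 'c' -> no (excluded)
  pos 8: 'c' -> no (excluded)
  pos 9: 'd' -> MATCH
  pos 10: 'e' -> MATCH
Total matches: 6

6


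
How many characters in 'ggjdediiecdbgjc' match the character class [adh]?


Character class [adh] matches any of: {a, d, h}
Scanning string 'ggjdediiecdbgjc' character by character:
  pos 0: 'g' -> no
  pos 1: 'g' -> no
  pos 2: 'j' -> no
  pos 3: 'd' -> MATCH
  pos 4: 'e' -> no
  pos 5: 'd' -> MATCH
  pos 6: 'i' -> no
  pos 7: 'i' -> no
  pos 8: 'e' -> no
  pos 9: 'c' -> no
  pos 10: 'd' -> MATCH
  pos 11: 'b' -> no
  pos 12: 'g' -> no
  pos 13: 'j' -> no
  pos 14: 'c' -> no
Total matches: 3

3


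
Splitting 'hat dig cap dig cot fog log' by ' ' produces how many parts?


Splitting by ' ' breaks the string at each occurrence of the separator.
Text: 'hat dig cap dig cot fog log'
Parts after split:
  Part 1: 'hat'
  Part 2: 'dig'
  Part 3: 'cap'
  Part 4: 'dig'
  Part 5: 'cot'
  Part 6: 'fog'
  Part 7: 'log'
Total parts: 7

7


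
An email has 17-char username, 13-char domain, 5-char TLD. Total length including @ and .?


An email address has format: username@domain.tld
Username length: 17
'@' character: 1
Domain length: 13
'.' character: 1
TLD length: 5
Total = 17 + 1 + 13 + 1 + 5 = 37

37


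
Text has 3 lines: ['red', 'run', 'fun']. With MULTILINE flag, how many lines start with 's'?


With MULTILINE flag, ^ matches the start of each line.
Lines: ['red', 'run', 'fun']
Checking which lines start with 's':
  Line 1: 'red' -> no
  Line 2: 'run' -> no
  Line 3: 'fun' -> no
Matching lines: []
Count: 0

0


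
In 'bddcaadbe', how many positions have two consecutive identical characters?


Looking for consecutive identical characters in 'bddcaadbe':
  pos 0-1: 'b' vs 'd' -> different
  pos 1-2: 'd' vs 'd' -> MATCH ('dd')
  pos 2-3: 'd' vs 'c' -> different
  pos 3-4: 'c' vs 'a' -> different
  pos 4-5: 'a' vs 'a' -> MATCH ('aa')
  pos 5-6: 'a' vs 'd' -> different
  pos 6-7: 'd' vs 'b' -> different
  pos 7-8: 'b' vs 'e' -> different
Consecutive identical pairs: ['dd', 'aa']
Count: 2

2


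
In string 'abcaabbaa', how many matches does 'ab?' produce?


Pattern 'ab?' matches 'a' optionally followed by 'b'.
String: 'abcaabbaa'
Scanning left to right for 'a' then checking next char:
  Match 1: 'ab' (a followed by b)
  Match 2: 'a' (a not followed by b)
  Match 3: 'ab' (a followed by b)
  Match 4: 'a' (a not followed by b)
  Match 5: 'a' (a not followed by b)
Total matches: 5

5


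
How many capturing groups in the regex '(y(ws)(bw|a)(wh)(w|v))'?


To count capturing groups, count each '(' that starts a group.
Pattern: '(y(ws)(bw|a)(wh)(w|v))'
Walking through the pattern:
  Position 0: '(' -> group #1
  Position 2: '(' -> group #2
  Position 6: '(' -> group #3
  Position 12: '(' -> group #4
  Position 16: '(' -> group #5
Total capturing groups: 5

5


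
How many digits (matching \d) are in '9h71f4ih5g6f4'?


\d matches any digit 0-9.
Scanning '9h71f4ih5g6f4':
  pos 0: '9' -> DIGIT
  pos 2: '7' -> DIGIT
  pos 3: '1' -> DIGIT
  pos 5: '4' -> DIGIT
  pos 8: '5' -> DIGIT
  pos 10: '6' -> DIGIT
  pos 12: '4' -> DIGIT
Digits found: ['9', '7', '1', '4', '5', '6', '4']
Total: 7

7


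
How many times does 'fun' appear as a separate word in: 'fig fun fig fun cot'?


Scanning each word for exact match 'fun':
  Word 1: 'fig' -> no
  Word 2: 'fun' -> MATCH
  Word 3: 'fig' -> no
  Word 4: 'fun' -> MATCH
  Word 5: 'cot' -> no
Total matches: 2

2


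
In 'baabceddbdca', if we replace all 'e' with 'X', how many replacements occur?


re.sub('e', 'X', text) replaces every occurrence of 'e' with 'X'.
Text: 'baabceddbdca'
Scanning for 'e':
  pos 5: 'e' -> replacement #1
Total replacements: 1

1


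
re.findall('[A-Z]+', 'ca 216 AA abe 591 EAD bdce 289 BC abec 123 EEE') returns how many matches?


Pattern '[A-Z]+' finds one or more uppercase letters.
Text: 'ca 216 AA abe 591 EAD bdce 289 BC abec 123 EEE'
Scanning for matches:
  Match 1: 'AA'
  Match 2: 'EAD'
  Match 3: 'BC'
  Match 4: 'EEE'
Total matches: 4

4


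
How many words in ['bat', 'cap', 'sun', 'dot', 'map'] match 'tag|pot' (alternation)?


Alternation 'tag|pot' matches either 'tag' or 'pot'.
Checking each word:
  'bat' -> no
  'cap' -> no
  'sun' -> no
  'dot' -> no
  'map' -> no
Matches: []
Count: 0

0


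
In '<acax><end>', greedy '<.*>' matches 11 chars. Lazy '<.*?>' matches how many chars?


Greedy '<.*>' tries to match as MUCH as possible.
Lazy '<.*?>' tries to match as LITTLE as possible.

String: '<acax><end>'
Greedy '<.*>' starts at first '<' and extends to the LAST '>': '<acax><end>' (11 chars)
Lazy '<.*?>' starts at first '<' and stops at the FIRST '>': '<acax>' (6 chars)

6


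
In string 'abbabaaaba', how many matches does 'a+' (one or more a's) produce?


Pattern 'a+' matches one or more consecutive a's.
String: 'abbabaaaba'
Scanning for runs of a:
  Match 1: 'a' (length 1)
  Match 2: 'a' (length 1)
  Match 3: 'aaa' (length 3)
  Match 4: 'a' (length 1)
Total matches: 4

4


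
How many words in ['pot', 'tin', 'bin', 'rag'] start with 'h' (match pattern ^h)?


Pattern ^h anchors to start of word. Check which words begin with 'h':
  'pot' -> no
  'tin' -> no
  'bin' -> no
  'rag' -> no
Matching words: []
Count: 0

0


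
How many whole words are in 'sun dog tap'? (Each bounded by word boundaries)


Word boundaries (\b) mark the start/end of each word.
Text: 'sun dog tap'
Splitting by whitespace:
  Word 1: 'sun'
  Word 2: 'dog'
  Word 3: 'tap'
Total whole words: 3

3


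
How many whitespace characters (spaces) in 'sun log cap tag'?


\s matches whitespace characters (spaces, tabs, etc.).
Text: 'sun log cap tag'
This text has 4 words separated by spaces.
Number of spaces = number of words - 1 = 4 - 1 = 3

3


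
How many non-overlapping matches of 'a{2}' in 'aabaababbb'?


Pattern 'a{2}' matches exactly 2 consecutive a's (greedy, non-overlapping).
String: 'aabaababbb'
Scanning for runs of a's:
  Run at pos 0: 'aa' (length 2) -> 1 match(es)
  Run at pos 3: 'aa' (length 2) -> 1 match(es)
  Run at pos 6: 'a' (length 1) -> 0 match(es)
Matches found: ['aa', 'aa']
Total: 2

2


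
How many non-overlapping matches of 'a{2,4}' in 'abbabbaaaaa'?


Pattern 'a{2,4}' matches between 2 and 4 consecutive a's (greedy).
String: 'abbabbaaaaa'
Finding runs of a's and applying greedy matching:
  Run at pos 0: 'a' (length 1)
  Run at pos 3: 'a' (length 1)
  Run at pos 6: 'aaaaa' (length 5)
Matches: ['aaaa']
Count: 1

1


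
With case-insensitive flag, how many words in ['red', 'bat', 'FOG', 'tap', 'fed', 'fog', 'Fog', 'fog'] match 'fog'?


Case-insensitive matching: compare each word's lowercase form to 'fog'.
  'red' -> lower='red' -> no
  'bat' -> lower='bat' -> no
  'FOG' -> lower='fog' -> MATCH
  'tap' -> lower='tap' -> no
  'fed' -> lower='fed' -> no
  'fog' -> lower='fog' -> MATCH
  'Fog' -> lower='fog' -> MATCH
  'fog' -> lower='fog' -> MATCH
Matches: ['FOG', 'fog', 'Fog', 'fog']
Count: 4

4


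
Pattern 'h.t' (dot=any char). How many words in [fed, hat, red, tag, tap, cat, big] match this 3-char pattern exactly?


Pattern 'h.t' means: starts with 'h', any single char, ends with 't'.
Checking each word (must be exactly 3 chars):
  'fed' (len=3): no
  'hat' (len=3): MATCH
  'red' (len=3): no
  'tag' (len=3): no
  'tap' (len=3): no
  'cat' (len=3): no
  'big' (len=3): no
Matching words: ['hat']
Total: 1

1


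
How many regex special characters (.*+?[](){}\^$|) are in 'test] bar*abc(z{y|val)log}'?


Regex special characters are: . * + ? [ ] ( ) { } \ ^ $ |
Scanning 'test] bar*abc(z{y|val)log}':
  pos 4: ']' -> SPECIAL
  pos 9: '*' -> SPECIAL
  pos 13: '(' -> SPECIAL
  pos 15: '{' -> SPECIAL
  pos 17: '|' -> SPECIAL
  pos 21: ')' -> SPECIAL
  pos 25: '}' -> SPECIAL
Special chars found: [']', '*', '(', '{', '|', ')', '}']
Total: 7

7


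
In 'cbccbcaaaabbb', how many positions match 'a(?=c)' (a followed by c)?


Lookahead 'a(?=c)' matches 'a' only when followed by 'c'.
String: 'cbccbcaaaabbb'
Checking each position where char is 'a':
  pos 6: 'a' -> no (next='a')
  pos 7: 'a' -> no (next='a')
  pos 8: 'a' -> no (next='a')
  pos 9: 'a' -> no (next='b')
Matching positions: []
Count: 0

0


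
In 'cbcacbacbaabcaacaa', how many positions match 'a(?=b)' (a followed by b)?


Lookahead 'a(?=b)' matches 'a' only when followed by 'b'.
String: 'cbcacbacbaabcaacaa'
Checking each position where char is 'a':
  pos 3: 'a' -> no (next='c')
  pos 6: 'a' -> no (next='c')
  pos 9: 'a' -> no (next='a')
  pos 10: 'a' -> MATCH (next='b')
  pos 13: 'a' -> no (next='a')
  pos 14: 'a' -> no (next='c')
  pos 16: 'a' -> no (next='a')
Matching positions: [10]
Count: 1

1


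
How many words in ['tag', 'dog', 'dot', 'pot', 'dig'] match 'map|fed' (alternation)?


Alternation 'map|fed' matches either 'map' or 'fed'.
Checking each word:
  'tag' -> no
  'dog' -> no
  'dot' -> no
  'pot' -> no
  'dig' -> no
Matches: []
Count: 0

0


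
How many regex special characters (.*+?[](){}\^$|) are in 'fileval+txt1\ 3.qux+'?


Regex special characters are: . * + ? [ ] ( ) { } \ ^ $ |
Scanning 'fileval+txt1\ 3.qux+':
  pos 7: '+' -> SPECIAL
  pos 12: '\' -> SPECIAL
  pos 15: '.' -> SPECIAL
  pos 19: '+' -> SPECIAL
Special chars found: ['+', '\\', '.', '+']
Total: 4

4


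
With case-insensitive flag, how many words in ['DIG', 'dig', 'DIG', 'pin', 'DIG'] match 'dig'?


Case-insensitive matching: compare each word's lowercase form to 'dig'.
  'DIG' -> lower='dig' -> MATCH
  'dig' -> lower='dig' -> MATCH
  'DIG' -> lower='dig' -> MATCH
  'pin' -> lower='pin' -> no
  'DIG' -> lower='dig' -> MATCH
Matches: ['DIG', 'dig', 'DIG', 'DIG']
Count: 4

4


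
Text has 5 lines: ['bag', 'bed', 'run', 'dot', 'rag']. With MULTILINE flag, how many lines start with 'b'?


With MULTILINE flag, ^ matches the start of each line.
Lines: ['bag', 'bed', 'run', 'dot', 'rag']
Checking which lines start with 'b':
  Line 1: 'bag' -> MATCH
  Line 2: 'bed' -> MATCH
  Line 3: 'run' -> no
  Line 4: 'dot' -> no
  Line 5: 'rag' -> no
Matching lines: ['bag', 'bed']
Count: 2

2


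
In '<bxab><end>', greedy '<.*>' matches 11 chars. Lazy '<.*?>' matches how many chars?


Greedy '<.*>' tries to match as MUCH as possible.
Lazy '<.*?>' tries to match as LITTLE as possible.

String: '<bxab><end>'
Greedy '<.*>' starts at first '<' and extends to the LAST '>': '<bxab><end>' (11 chars)
Lazy '<.*?>' starts at first '<' and stops at the FIRST '>': '<bxab>' (6 chars)

6


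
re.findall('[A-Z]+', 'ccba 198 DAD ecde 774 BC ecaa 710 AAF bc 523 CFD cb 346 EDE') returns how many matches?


Pattern '[A-Z]+' finds one or more uppercase letters.
Text: 'ccba 198 DAD ecde 774 BC ecaa 710 AAF bc 523 CFD cb 346 EDE'
Scanning for matches:
  Match 1: 'DAD'
  Match 2: 'BC'
  Match 3: 'AAF'
  Match 4: 'CFD'
  Match 5: 'EDE'
Total matches: 5

5


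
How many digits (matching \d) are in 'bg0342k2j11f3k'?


\d matches any digit 0-9.
Scanning 'bg0342k2j11f3k':
  pos 2: '0' -> DIGIT
  pos 3: '3' -> DIGIT
  pos 4: '4' -> DIGIT
  pos 5: '2' -> DIGIT
  pos 7: '2' -> DIGIT
  pos 9: '1' -> DIGIT
  pos 10: '1' -> DIGIT
  pos 12: '3' -> DIGIT
Digits found: ['0', '3', '4', '2', '2', '1', '1', '3']
Total: 8

8


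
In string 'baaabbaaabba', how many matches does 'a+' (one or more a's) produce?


Pattern 'a+' matches one or more consecutive a's.
String: 'baaabbaaabba'
Scanning for runs of a:
  Match 1: 'aaa' (length 3)
  Match 2: 'aaa' (length 3)
  Match 3: 'a' (length 1)
Total matches: 3

3


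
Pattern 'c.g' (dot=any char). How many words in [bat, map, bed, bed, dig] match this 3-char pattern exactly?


Pattern 'c.g' means: starts with 'c', any single char, ends with 'g'.
Checking each word (must be exactly 3 chars):
  'bat' (len=3): no
  'map' (len=3): no
  'bed' (len=3): no
  'bed' (len=3): no
  'dig' (len=3): no
Matching words: []
Total: 0

0


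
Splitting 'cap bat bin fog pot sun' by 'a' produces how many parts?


Splitting by 'a' breaks the string at each occurrence of the separator.
Text: 'cap bat bin fog pot sun'
Parts after split:
  Part 1: 'c'
  Part 2: 'p b'
  Part 3: 't bin fog pot sun'
Total parts: 3

3
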